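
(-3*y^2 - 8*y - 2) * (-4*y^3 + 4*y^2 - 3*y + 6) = 12*y^5 + 20*y^4 - 15*y^3 - 2*y^2 - 42*y - 12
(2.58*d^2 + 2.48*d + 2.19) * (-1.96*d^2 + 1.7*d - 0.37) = -5.0568*d^4 - 0.4748*d^3 - 1.031*d^2 + 2.8054*d - 0.8103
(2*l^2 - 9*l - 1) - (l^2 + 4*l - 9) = l^2 - 13*l + 8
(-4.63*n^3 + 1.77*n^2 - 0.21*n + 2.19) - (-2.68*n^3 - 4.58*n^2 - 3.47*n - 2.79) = -1.95*n^3 + 6.35*n^2 + 3.26*n + 4.98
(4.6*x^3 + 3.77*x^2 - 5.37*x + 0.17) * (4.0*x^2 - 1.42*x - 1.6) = 18.4*x^5 + 8.548*x^4 - 34.1934*x^3 + 2.2734*x^2 + 8.3506*x - 0.272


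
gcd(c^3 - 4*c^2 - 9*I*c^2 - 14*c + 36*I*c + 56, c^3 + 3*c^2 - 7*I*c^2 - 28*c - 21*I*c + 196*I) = c^2 + c*(-4 - 7*I) + 28*I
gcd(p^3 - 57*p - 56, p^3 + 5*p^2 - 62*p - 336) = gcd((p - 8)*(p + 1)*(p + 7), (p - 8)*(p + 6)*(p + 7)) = p^2 - p - 56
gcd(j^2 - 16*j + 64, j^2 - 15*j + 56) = j - 8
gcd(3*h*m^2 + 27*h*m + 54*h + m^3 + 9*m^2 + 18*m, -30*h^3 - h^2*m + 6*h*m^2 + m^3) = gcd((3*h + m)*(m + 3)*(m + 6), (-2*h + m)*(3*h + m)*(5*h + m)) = 3*h + m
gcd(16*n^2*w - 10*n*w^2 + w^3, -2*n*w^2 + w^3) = -2*n*w + w^2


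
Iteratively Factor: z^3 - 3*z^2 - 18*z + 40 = (z - 5)*(z^2 + 2*z - 8) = (z - 5)*(z - 2)*(z + 4)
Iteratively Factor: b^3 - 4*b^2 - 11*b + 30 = (b - 5)*(b^2 + b - 6) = (b - 5)*(b + 3)*(b - 2)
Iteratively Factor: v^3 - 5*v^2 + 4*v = (v - 1)*(v^2 - 4*v) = v*(v - 1)*(v - 4)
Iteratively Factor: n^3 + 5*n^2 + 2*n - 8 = (n + 4)*(n^2 + n - 2) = (n - 1)*(n + 4)*(n + 2)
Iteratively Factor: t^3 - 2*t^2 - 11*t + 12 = (t + 3)*(t^2 - 5*t + 4) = (t - 4)*(t + 3)*(t - 1)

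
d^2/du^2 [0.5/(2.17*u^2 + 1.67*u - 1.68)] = (-4.7089*u^2 - 3.6239*u + 0.5*(4.34*u + 1.67)*(8.68*u + 3.34) + 3.6456)/(2.17*u^2 + 1.67*u - 1.68)^3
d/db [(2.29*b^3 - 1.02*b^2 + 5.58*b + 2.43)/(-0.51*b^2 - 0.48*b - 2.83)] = (-1.1679*b^4 - 2.1984*b^3 - 16.1067*b^2 + 8.2518*b - 14.625)/(0.2601*b^4 + 0.4896*b^3 + 3.117*b^2 + 2.7168*b + 8.0089)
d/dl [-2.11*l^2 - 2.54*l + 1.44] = -4.22*l - 2.54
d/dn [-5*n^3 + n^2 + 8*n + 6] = -15*n^2 + 2*n + 8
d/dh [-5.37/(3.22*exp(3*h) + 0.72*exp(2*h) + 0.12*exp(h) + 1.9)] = (51.8742*exp(2*h) + 7.7328*exp(h) + 0.6444)*exp(h)/(3.22*exp(3*h) + 0.72*exp(2*h) + 0.12*exp(h) + 1.9)^2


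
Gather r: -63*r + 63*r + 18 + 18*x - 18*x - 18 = 0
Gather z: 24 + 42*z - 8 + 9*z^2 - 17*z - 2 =9*z^2 + 25*z + 14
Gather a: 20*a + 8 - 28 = 20*a - 20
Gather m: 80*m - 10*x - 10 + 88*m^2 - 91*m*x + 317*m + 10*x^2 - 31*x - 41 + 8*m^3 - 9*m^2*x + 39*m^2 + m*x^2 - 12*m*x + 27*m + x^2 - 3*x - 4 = 8*m^3 + m^2*(127 - 9*x) + m*(x^2 - 103*x + 424) + 11*x^2 - 44*x - 55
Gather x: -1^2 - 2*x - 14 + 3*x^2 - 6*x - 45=3*x^2 - 8*x - 60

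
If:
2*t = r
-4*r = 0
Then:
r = 0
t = 0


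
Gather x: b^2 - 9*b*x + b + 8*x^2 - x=b^2 + b + 8*x^2 + x*(-9*b - 1)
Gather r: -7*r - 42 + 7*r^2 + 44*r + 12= 7*r^2 + 37*r - 30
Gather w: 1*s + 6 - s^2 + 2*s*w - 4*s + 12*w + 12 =-s^2 - 3*s + w*(2*s + 12) + 18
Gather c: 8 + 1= 9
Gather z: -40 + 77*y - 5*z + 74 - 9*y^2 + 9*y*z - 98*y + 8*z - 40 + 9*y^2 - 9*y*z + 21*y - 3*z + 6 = 0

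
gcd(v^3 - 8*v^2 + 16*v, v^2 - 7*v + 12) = v - 4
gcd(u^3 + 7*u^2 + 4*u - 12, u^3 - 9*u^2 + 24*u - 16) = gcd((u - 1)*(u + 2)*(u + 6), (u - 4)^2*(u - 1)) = u - 1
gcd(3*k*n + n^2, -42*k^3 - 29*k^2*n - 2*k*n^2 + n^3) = 3*k + n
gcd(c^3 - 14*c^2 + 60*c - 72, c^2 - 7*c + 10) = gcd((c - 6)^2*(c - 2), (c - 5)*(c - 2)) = c - 2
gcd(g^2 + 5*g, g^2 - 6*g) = g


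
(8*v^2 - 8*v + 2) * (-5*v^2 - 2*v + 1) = -40*v^4 + 24*v^3 + 14*v^2 - 12*v + 2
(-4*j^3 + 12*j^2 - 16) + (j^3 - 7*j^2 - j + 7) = -3*j^3 + 5*j^2 - j - 9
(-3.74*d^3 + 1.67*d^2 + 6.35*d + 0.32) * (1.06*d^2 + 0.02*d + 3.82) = -3.9644*d^5 + 1.6954*d^4 - 7.5224*d^3 + 6.8456*d^2 + 24.2634*d + 1.2224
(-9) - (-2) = -7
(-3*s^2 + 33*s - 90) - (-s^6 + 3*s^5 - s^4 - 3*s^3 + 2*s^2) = s^6 - 3*s^5 + s^4 + 3*s^3 - 5*s^2 + 33*s - 90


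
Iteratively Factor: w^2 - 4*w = (w)*(w - 4)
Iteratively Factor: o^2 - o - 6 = (o - 3)*(o + 2)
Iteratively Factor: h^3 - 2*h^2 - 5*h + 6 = (h - 3)*(h^2 + h - 2) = (h - 3)*(h - 1)*(h + 2)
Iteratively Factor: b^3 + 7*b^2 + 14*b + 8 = (b + 2)*(b^2 + 5*b + 4) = (b + 1)*(b + 2)*(b + 4)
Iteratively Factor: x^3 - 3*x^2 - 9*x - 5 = (x - 5)*(x^2 + 2*x + 1) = (x - 5)*(x + 1)*(x + 1)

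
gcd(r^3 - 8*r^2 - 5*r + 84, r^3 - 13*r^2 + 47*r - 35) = r - 7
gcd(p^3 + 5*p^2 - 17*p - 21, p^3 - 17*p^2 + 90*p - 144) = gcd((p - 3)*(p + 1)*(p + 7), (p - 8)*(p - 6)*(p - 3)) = p - 3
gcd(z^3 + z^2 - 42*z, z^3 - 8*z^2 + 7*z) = z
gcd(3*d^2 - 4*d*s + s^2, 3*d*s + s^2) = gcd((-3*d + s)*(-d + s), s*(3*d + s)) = 1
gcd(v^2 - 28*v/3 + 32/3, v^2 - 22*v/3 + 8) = v - 4/3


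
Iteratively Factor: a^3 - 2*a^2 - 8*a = (a)*(a^2 - 2*a - 8) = a*(a + 2)*(a - 4)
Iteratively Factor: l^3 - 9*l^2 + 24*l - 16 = (l - 4)*(l^2 - 5*l + 4) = (l - 4)*(l - 1)*(l - 4)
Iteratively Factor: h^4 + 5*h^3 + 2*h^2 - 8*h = (h + 2)*(h^3 + 3*h^2 - 4*h) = (h - 1)*(h + 2)*(h^2 + 4*h) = (h - 1)*(h + 2)*(h + 4)*(h)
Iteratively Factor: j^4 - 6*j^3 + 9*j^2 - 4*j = (j - 1)*(j^3 - 5*j^2 + 4*j) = (j - 1)^2*(j^2 - 4*j) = j*(j - 1)^2*(j - 4)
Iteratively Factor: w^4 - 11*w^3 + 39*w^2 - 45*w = (w - 3)*(w^3 - 8*w^2 + 15*w) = (w - 5)*(w - 3)*(w^2 - 3*w) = (w - 5)*(w - 3)^2*(w)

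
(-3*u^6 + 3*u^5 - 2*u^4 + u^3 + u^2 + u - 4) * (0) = 0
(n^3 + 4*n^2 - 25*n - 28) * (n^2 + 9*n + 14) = n^5 + 13*n^4 + 25*n^3 - 197*n^2 - 602*n - 392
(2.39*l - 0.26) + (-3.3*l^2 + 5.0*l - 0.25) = -3.3*l^2 + 7.39*l - 0.51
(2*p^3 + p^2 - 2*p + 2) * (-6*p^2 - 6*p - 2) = -12*p^5 - 18*p^4 + 2*p^3 - 2*p^2 - 8*p - 4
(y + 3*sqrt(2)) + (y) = 2*y + 3*sqrt(2)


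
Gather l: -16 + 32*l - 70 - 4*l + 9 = 28*l - 77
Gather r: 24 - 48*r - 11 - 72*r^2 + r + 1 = -72*r^2 - 47*r + 14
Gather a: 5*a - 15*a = -10*a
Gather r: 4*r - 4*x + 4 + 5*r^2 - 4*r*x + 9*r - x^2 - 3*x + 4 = 5*r^2 + r*(13 - 4*x) - x^2 - 7*x + 8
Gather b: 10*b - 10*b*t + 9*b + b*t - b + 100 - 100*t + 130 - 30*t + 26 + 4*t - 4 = b*(18 - 9*t) - 126*t + 252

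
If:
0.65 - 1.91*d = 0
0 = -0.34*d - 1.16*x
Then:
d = 0.34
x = -0.10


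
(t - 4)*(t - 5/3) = t^2 - 17*t/3 + 20/3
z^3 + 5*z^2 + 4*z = z*(z + 1)*(z + 4)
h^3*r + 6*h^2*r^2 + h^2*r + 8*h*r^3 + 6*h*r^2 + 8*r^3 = (h + 2*r)*(h + 4*r)*(h*r + r)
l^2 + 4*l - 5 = (l - 1)*(l + 5)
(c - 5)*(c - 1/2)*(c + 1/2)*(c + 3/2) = c^4 - 7*c^3/2 - 31*c^2/4 + 7*c/8 + 15/8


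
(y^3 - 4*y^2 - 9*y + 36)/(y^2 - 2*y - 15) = (y^2 - 7*y + 12)/(y - 5)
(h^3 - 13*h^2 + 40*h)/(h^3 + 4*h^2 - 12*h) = (h^2 - 13*h + 40)/(h^2 + 4*h - 12)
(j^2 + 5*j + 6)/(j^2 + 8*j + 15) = (j + 2)/(j + 5)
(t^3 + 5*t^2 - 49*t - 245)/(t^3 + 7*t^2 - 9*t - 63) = (t^2 - 2*t - 35)/(t^2 - 9)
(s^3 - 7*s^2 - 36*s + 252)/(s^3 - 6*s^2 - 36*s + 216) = (s - 7)/(s - 6)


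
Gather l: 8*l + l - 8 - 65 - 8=9*l - 81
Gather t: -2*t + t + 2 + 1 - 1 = 2 - t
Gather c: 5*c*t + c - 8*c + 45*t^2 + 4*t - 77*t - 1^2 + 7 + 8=c*(5*t - 7) + 45*t^2 - 73*t + 14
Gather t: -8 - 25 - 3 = -36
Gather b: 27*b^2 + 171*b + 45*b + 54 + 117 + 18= 27*b^2 + 216*b + 189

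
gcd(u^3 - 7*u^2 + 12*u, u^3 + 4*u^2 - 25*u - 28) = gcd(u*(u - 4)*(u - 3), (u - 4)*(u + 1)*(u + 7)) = u - 4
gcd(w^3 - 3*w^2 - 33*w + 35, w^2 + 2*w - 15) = w + 5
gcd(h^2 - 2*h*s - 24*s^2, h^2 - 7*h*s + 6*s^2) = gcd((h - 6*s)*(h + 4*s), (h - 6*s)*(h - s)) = -h + 6*s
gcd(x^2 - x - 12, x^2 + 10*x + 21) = x + 3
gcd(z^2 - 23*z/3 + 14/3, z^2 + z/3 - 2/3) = z - 2/3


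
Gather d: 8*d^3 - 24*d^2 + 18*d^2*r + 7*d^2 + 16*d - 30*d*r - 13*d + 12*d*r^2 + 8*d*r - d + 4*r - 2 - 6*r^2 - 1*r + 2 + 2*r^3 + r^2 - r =8*d^3 + d^2*(18*r - 17) + d*(12*r^2 - 22*r + 2) + 2*r^3 - 5*r^2 + 2*r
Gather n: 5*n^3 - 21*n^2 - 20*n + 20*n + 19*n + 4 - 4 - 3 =5*n^3 - 21*n^2 + 19*n - 3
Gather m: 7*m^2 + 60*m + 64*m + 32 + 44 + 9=7*m^2 + 124*m + 85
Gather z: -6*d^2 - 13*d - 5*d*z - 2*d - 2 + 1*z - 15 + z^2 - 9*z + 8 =-6*d^2 - 15*d + z^2 + z*(-5*d - 8) - 9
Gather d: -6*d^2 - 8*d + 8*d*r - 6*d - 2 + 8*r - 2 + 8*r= -6*d^2 + d*(8*r - 14) + 16*r - 4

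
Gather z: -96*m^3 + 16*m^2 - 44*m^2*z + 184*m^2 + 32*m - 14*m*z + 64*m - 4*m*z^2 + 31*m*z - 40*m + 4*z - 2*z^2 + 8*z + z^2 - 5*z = -96*m^3 + 200*m^2 + 56*m + z^2*(-4*m - 1) + z*(-44*m^2 + 17*m + 7)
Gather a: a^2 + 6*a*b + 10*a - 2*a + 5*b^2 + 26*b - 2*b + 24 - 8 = a^2 + a*(6*b + 8) + 5*b^2 + 24*b + 16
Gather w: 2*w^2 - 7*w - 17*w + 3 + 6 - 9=2*w^2 - 24*w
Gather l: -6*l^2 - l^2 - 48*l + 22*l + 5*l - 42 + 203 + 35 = -7*l^2 - 21*l + 196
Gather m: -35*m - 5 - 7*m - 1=-42*m - 6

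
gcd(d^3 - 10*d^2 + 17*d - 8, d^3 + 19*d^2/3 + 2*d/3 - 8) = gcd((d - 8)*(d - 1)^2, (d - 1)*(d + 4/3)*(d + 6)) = d - 1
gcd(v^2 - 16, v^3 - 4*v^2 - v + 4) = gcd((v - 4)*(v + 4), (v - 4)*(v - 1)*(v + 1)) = v - 4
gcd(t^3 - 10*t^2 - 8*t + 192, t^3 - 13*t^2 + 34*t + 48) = t^2 - 14*t + 48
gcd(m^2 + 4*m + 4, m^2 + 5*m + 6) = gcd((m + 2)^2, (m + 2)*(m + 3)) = m + 2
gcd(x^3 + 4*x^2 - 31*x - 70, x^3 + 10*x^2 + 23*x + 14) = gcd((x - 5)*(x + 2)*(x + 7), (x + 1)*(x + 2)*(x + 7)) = x^2 + 9*x + 14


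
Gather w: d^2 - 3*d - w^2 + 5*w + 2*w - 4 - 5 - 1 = d^2 - 3*d - w^2 + 7*w - 10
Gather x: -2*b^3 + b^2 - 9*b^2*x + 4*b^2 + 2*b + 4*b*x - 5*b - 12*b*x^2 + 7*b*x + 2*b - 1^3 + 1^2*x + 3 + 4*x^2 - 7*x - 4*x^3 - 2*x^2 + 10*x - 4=-2*b^3 + 5*b^2 - b - 4*x^3 + x^2*(2 - 12*b) + x*(-9*b^2 + 11*b + 4) - 2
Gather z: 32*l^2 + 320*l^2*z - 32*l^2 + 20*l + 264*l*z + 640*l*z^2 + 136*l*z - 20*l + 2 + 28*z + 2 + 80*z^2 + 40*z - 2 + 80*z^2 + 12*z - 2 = z^2*(640*l + 160) + z*(320*l^2 + 400*l + 80)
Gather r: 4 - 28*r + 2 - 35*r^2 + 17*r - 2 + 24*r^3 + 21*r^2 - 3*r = 24*r^3 - 14*r^2 - 14*r + 4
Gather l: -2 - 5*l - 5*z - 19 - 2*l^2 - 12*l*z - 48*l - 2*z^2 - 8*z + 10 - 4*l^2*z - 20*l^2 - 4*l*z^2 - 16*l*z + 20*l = l^2*(-4*z - 22) + l*(-4*z^2 - 28*z - 33) - 2*z^2 - 13*z - 11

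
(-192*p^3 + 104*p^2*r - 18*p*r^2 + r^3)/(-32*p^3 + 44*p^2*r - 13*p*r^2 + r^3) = (6*p - r)/(p - r)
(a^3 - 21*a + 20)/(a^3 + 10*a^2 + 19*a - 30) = (a - 4)/(a + 6)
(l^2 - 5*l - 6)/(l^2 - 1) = (l - 6)/(l - 1)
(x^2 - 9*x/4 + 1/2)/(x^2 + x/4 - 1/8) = 2*(x - 2)/(2*x + 1)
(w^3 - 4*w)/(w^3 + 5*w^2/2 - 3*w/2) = 2*(w^2 - 4)/(2*w^2 + 5*w - 3)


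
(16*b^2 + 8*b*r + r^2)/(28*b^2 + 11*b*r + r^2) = (4*b + r)/(7*b + r)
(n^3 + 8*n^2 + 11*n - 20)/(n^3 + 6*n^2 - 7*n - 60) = (n - 1)/(n - 3)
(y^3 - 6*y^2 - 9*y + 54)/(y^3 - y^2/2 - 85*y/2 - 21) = 2*(-y^3 + 6*y^2 + 9*y - 54)/(-2*y^3 + y^2 + 85*y + 42)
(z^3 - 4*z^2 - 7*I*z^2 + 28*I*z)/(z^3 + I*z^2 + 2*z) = (z^2 - 4*z - 7*I*z + 28*I)/(z^2 + I*z + 2)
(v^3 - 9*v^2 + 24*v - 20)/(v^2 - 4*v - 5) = (v^2 - 4*v + 4)/(v + 1)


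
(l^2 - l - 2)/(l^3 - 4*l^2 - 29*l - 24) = (l - 2)/(l^2 - 5*l - 24)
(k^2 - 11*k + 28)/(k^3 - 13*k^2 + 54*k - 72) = (k - 7)/(k^2 - 9*k + 18)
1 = 1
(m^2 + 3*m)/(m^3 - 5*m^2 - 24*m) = 1/(m - 8)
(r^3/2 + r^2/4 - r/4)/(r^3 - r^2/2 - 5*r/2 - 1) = r*(2*r - 1)/(2*(2*r^2 - 3*r - 2))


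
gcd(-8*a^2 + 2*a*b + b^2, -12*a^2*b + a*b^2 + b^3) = 4*a + b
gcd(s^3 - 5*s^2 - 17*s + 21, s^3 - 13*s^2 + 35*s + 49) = s - 7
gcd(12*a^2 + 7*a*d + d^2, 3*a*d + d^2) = 3*a + d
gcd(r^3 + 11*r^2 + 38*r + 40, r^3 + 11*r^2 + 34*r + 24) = r + 4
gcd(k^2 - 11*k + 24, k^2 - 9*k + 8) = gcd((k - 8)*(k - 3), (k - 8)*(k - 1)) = k - 8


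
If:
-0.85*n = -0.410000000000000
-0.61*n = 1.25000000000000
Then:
No Solution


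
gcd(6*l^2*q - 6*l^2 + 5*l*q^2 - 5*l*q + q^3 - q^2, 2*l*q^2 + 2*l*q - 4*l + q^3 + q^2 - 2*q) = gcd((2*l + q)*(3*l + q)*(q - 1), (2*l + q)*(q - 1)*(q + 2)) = 2*l*q - 2*l + q^2 - q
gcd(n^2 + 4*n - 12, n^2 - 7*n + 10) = n - 2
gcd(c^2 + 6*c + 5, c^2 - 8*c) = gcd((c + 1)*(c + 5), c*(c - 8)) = 1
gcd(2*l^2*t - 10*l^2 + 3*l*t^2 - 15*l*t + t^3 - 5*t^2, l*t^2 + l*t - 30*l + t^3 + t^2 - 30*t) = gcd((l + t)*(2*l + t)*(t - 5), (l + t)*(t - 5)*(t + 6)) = l*t - 5*l + t^2 - 5*t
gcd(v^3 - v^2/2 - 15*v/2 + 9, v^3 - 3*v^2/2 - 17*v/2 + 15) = v^2 + v - 6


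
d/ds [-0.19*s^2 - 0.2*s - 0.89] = -0.38*s - 0.2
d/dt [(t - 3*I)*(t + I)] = 2*t - 2*I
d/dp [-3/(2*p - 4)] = 3/(2*(p - 2)^2)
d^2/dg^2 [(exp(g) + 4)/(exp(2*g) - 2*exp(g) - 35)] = (exp(4*g) + 18*exp(3*g) + 186*exp(2*g) + 506*exp(g) + 945)*exp(g)/(exp(6*g) - 6*exp(5*g) - 93*exp(4*g) + 412*exp(3*g) + 3255*exp(2*g) - 7350*exp(g) - 42875)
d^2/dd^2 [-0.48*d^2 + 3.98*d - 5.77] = -0.960000000000000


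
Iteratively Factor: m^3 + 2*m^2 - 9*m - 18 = (m - 3)*(m^2 + 5*m + 6) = (m - 3)*(m + 3)*(m + 2)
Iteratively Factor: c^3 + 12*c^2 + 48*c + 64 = (c + 4)*(c^2 + 8*c + 16) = (c + 4)^2*(c + 4)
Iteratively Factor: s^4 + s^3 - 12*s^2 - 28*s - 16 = (s + 2)*(s^3 - s^2 - 10*s - 8) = (s - 4)*(s + 2)*(s^2 + 3*s + 2) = (s - 4)*(s + 2)^2*(s + 1)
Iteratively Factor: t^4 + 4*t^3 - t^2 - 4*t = (t)*(t^3 + 4*t^2 - t - 4) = t*(t + 1)*(t^2 + 3*t - 4) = t*(t - 1)*(t + 1)*(t + 4)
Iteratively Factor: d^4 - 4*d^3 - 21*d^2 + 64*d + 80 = (d - 5)*(d^3 + d^2 - 16*d - 16) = (d - 5)*(d - 4)*(d^2 + 5*d + 4) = (d - 5)*(d - 4)*(d + 1)*(d + 4)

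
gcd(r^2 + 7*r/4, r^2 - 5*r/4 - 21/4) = r + 7/4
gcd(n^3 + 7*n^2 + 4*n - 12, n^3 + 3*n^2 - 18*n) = n + 6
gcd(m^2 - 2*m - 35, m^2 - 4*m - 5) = 1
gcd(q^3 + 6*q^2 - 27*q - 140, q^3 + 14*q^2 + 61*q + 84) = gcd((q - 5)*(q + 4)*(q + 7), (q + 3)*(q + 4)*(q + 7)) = q^2 + 11*q + 28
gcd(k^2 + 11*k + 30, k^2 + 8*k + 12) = k + 6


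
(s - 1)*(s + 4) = s^2 + 3*s - 4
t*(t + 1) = t^2 + t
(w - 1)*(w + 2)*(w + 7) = w^3 + 8*w^2 + 5*w - 14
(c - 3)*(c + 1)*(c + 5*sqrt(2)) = c^3 - 2*c^2 + 5*sqrt(2)*c^2 - 10*sqrt(2)*c - 3*c - 15*sqrt(2)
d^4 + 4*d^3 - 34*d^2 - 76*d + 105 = (d - 5)*(d - 1)*(d + 3)*(d + 7)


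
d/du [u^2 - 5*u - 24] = 2*u - 5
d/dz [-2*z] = -2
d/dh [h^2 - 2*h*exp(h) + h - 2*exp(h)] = -2*h*exp(h) + 2*h - 4*exp(h) + 1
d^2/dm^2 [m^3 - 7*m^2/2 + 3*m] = 6*m - 7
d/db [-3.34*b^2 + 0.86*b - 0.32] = 0.86 - 6.68*b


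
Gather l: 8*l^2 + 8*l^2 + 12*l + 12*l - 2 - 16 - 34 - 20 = 16*l^2 + 24*l - 72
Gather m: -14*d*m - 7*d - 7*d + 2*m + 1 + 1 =-14*d + m*(2 - 14*d) + 2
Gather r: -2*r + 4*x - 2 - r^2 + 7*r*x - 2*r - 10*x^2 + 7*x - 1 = -r^2 + r*(7*x - 4) - 10*x^2 + 11*x - 3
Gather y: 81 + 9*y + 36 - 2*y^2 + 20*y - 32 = -2*y^2 + 29*y + 85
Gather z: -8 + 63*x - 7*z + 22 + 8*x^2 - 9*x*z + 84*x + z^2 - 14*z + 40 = 8*x^2 + 147*x + z^2 + z*(-9*x - 21) + 54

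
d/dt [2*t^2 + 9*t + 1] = 4*t + 9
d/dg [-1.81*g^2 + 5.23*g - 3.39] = 5.23 - 3.62*g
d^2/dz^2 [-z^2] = -2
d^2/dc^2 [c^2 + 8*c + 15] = 2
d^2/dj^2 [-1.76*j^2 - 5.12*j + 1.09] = -3.52000000000000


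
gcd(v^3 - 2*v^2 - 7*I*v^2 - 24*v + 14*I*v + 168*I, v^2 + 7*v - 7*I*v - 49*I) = v - 7*I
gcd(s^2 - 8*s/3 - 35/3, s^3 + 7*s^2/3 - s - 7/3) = s + 7/3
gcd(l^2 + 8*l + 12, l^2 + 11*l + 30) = l + 6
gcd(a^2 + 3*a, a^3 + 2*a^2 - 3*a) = a^2 + 3*a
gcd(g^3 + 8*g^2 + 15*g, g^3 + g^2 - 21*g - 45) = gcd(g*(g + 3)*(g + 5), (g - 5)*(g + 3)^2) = g + 3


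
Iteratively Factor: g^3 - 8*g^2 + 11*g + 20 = (g - 5)*(g^2 - 3*g - 4) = (g - 5)*(g - 4)*(g + 1)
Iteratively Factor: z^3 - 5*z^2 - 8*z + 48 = (z + 3)*(z^2 - 8*z + 16) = (z - 4)*(z + 3)*(z - 4)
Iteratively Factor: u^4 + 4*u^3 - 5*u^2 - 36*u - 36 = (u + 2)*(u^3 + 2*u^2 - 9*u - 18) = (u - 3)*(u + 2)*(u^2 + 5*u + 6) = (u - 3)*(u + 2)^2*(u + 3)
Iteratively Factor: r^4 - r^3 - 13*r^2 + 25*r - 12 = (r + 4)*(r^3 - 5*r^2 + 7*r - 3) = (r - 1)*(r + 4)*(r^2 - 4*r + 3) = (r - 1)^2*(r + 4)*(r - 3)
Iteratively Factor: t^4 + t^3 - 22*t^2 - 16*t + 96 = (t - 2)*(t^3 + 3*t^2 - 16*t - 48) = (t - 2)*(t + 4)*(t^2 - t - 12) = (t - 2)*(t + 3)*(t + 4)*(t - 4)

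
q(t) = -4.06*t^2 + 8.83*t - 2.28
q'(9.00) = -64.25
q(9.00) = -251.67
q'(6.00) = -39.89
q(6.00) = -95.46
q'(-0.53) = 13.13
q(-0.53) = -8.10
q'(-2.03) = 25.31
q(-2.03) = -36.94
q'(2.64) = -12.61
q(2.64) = -7.27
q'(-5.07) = 50.00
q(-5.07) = -151.41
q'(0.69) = 3.23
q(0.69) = 1.88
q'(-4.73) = 47.24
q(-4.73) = -134.88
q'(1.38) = -2.38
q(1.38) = 2.17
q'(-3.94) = 40.82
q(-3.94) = -100.10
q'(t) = 8.83 - 8.12*t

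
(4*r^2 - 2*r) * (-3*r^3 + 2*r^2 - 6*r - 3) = -12*r^5 + 14*r^4 - 28*r^3 + 6*r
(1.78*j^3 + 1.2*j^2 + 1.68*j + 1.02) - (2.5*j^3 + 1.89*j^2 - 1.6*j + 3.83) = -0.72*j^3 - 0.69*j^2 + 3.28*j - 2.81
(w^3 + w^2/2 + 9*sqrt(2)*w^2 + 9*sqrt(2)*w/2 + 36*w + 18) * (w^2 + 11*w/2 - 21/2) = w^5 + 6*w^4 + 9*sqrt(2)*w^4 + 113*w^3/4 + 54*sqrt(2)*w^3 - 279*sqrt(2)*w^2/4 + 843*w^2/4 - 279*w - 189*sqrt(2)*w/4 - 189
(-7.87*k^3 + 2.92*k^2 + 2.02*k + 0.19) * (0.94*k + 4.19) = -7.3978*k^4 - 30.2305*k^3 + 14.1336*k^2 + 8.6424*k + 0.7961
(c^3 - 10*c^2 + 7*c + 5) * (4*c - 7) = 4*c^4 - 47*c^3 + 98*c^2 - 29*c - 35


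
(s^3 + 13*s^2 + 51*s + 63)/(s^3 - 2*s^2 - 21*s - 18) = (s^2 + 10*s + 21)/(s^2 - 5*s - 6)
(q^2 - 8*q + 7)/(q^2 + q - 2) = (q - 7)/(q + 2)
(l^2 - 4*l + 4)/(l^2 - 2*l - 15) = (-l^2 + 4*l - 4)/(-l^2 + 2*l + 15)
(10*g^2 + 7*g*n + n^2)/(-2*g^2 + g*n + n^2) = (-5*g - n)/(g - n)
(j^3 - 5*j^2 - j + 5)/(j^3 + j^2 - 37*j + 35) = (j + 1)/(j + 7)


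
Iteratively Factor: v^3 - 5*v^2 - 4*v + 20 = (v + 2)*(v^2 - 7*v + 10) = (v - 5)*(v + 2)*(v - 2)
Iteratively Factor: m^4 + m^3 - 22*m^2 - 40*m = (m - 5)*(m^3 + 6*m^2 + 8*m) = (m - 5)*(m + 4)*(m^2 + 2*m) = m*(m - 5)*(m + 4)*(m + 2)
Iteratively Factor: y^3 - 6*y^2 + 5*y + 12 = (y + 1)*(y^2 - 7*y + 12) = (y - 4)*(y + 1)*(y - 3)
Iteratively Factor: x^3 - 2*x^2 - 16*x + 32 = (x + 4)*(x^2 - 6*x + 8) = (x - 4)*(x + 4)*(x - 2)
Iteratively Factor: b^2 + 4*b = (b + 4)*(b)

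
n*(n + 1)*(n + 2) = n^3 + 3*n^2 + 2*n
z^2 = z^2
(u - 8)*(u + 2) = u^2 - 6*u - 16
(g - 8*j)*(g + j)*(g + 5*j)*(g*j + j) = g^4*j - 2*g^3*j^2 + g^3*j - 43*g^2*j^3 - 2*g^2*j^2 - 40*g*j^4 - 43*g*j^3 - 40*j^4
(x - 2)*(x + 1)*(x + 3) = x^3 + 2*x^2 - 5*x - 6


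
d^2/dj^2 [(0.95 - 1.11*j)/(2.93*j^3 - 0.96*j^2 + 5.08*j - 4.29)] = (-57.175434*j^5 + 116.601108*j^4 - 11.757144*j^3 - 77.334204*j^2 + 71.278074*j - 7.17370400000001)/(25.153757*j^9 - 24.724512*j^8 + 138.93474*j^7 - 197.106543*j^6 + 313.284912*j^5 - 469.30788*j^4 + 418.397383*j^3 - 385.132176*j^2 + 280.478484*j - 78.953589)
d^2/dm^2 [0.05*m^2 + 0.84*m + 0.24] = 0.100000000000000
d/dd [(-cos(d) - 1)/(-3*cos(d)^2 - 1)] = (-3*sin(d)^2 + 6*cos(d) + 2)*sin(d)/(3*cos(d)^2 + 1)^2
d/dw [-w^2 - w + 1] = -2*w - 1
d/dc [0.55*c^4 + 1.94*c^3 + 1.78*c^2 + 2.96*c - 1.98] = 2.2*c^3 + 5.82*c^2 + 3.56*c + 2.96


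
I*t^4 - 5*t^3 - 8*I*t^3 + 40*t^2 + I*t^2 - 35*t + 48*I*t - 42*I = (t - 7)*(t + 2*I)*(t + 3*I)*(I*t - I)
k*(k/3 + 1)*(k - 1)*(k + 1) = k^4/3 + k^3 - k^2/3 - k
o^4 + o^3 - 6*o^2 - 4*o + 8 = (o - 2)*(o - 1)*(o + 2)^2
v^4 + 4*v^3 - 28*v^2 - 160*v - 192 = (v - 6)*(v + 2)*(v + 4)^2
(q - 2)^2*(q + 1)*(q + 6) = q^4 + 3*q^3 - 18*q^2 + 4*q + 24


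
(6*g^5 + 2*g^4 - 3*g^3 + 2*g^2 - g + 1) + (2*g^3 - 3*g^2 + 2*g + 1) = 6*g^5 + 2*g^4 - g^3 - g^2 + g + 2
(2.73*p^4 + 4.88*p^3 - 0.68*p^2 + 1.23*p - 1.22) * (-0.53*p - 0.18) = -1.4469*p^5 - 3.0778*p^4 - 0.518*p^3 - 0.5295*p^2 + 0.4252*p + 0.2196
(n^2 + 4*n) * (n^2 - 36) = n^4 + 4*n^3 - 36*n^2 - 144*n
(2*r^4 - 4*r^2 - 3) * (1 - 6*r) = -12*r^5 + 2*r^4 + 24*r^3 - 4*r^2 + 18*r - 3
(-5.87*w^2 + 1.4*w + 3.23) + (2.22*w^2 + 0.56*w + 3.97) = -3.65*w^2 + 1.96*w + 7.2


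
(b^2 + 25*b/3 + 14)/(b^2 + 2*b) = (b^2 + 25*b/3 + 14)/(b*(b + 2))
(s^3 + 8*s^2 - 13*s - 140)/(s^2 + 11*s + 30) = (s^2 + 3*s - 28)/(s + 6)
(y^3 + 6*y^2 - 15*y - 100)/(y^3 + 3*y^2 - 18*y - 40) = (y + 5)/(y + 2)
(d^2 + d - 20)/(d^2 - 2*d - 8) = (d + 5)/(d + 2)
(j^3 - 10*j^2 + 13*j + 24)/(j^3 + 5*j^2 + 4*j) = (j^2 - 11*j + 24)/(j*(j + 4))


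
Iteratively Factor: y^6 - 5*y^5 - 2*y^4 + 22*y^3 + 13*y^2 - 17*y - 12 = (y - 1)*(y^5 - 4*y^4 - 6*y^3 + 16*y^2 + 29*y + 12) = (y - 4)*(y - 1)*(y^4 - 6*y^2 - 8*y - 3) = (y - 4)*(y - 1)*(y + 1)*(y^3 - y^2 - 5*y - 3) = (y - 4)*(y - 1)*(y + 1)^2*(y^2 - 2*y - 3) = (y - 4)*(y - 3)*(y - 1)*(y + 1)^2*(y + 1)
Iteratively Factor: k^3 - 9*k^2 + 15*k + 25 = (k + 1)*(k^2 - 10*k + 25) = (k - 5)*(k + 1)*(k - 5)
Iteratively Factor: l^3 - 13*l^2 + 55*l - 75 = (l - 5)*(l^2 - 8*l + 15) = (l - 5)^2*(l - 3)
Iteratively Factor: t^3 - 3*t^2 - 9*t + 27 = (t + 3)*(t^2 - 6*t + 9) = (t - 3)*(t + 3)*(t - 3)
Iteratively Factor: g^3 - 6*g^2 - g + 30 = (g + 2)*(g^2 - 8*g + 15) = (g - 5)*(g + 2)*(g - 3)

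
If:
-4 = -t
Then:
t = 4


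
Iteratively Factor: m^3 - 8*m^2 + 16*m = (m - 4)*(m^2 - 4*m) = m*(m - 4)*(m - 4)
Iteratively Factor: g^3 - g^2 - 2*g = (g - 2)*(g^2 + g) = (g - 2)*(g + 1)*(g)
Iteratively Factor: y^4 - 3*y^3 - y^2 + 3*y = (y)*(y^3 - 3*y^2 - y + 3) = y*(y - 3)*(y^2 - 1) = y*(y - 3)*(y + 1)*(y - 1)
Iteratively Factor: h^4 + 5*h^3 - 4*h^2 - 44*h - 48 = (h + 2)*(h^3 + 3*h^2 - 10*h - 24) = (h + 2)^2*(h^2 + h - 12) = (h - 3)*(h + 2)^2*(h + 4)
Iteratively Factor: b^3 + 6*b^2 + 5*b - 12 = (b + 4)*(b^2 + 2*b - 3) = (b - 1)*(b + 4)*(b + 3)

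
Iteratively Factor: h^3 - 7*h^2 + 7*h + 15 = (h + 1)*(h^2 - 8*h + 15) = (h - 3)*(h + 1)*(h - 5)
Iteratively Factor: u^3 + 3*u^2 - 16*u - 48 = (u + 4)*(u^2 - u - 12) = (u + 3)*(u + 4)*(u - 4)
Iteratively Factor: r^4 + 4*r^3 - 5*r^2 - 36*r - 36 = (r - 3)*(r^3 + 7*r^2 + 16*r + 12) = (r - 3)*(r + 2)*(r^2 + 5*r + 6) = (r - 3)*(r + 2)*(r + 3)*(r + 2)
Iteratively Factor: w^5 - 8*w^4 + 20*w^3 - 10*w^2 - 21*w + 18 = (w - 1)*(w^4 - 7*w^3 + 13*w^2 + 3*w - 18) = (w - 3)*(w - 1)*(w^3 - 4*w^2 + w + 6) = (w - 3)^2*(w - 1)*(w^2 - w - 2) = (w - 3)^2*(w - 2)*(w - 1)*(w + 1)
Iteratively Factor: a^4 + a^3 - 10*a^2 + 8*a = (a - 2)*(a^3 + 3*a^2 - 4*a) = (a - 2)*(a + 4)*(a^2 - a) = a*(a - 2)*(a + 4)*(a - 1)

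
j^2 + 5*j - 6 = (j - 1)*(j + 6)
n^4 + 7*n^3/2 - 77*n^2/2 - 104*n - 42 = (n - 6)*(n + 1/2)*(n + 2)*(n + 7)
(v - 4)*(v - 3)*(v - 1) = v^3 - 8*v^2 + 19*v - 12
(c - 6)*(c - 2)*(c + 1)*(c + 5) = c^4 - 2*c^3 - 31*c^2 + 32*c + 60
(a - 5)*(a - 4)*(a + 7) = a^3 - 2*a^2 - 43*a + 140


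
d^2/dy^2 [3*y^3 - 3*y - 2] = 18*y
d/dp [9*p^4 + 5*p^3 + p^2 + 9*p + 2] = 36*p^3 + 15*p^2 + 2*p + 9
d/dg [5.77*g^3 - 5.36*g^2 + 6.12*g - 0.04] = 17.31*g^2 - 10.72*g + 6.12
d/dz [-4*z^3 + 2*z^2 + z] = -12*z^2 + 4*z + 1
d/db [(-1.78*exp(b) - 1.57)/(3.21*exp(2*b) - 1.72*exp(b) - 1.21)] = (5.7138*exp(2*b) + 10.0794*exp(b) - 0.5466)*exp(b)/(10.3041*exp(4*b) - 11.0424*exp(3*b) - 4.8098*exp(2*b) + 4.1624*exp(b) + 1.4641)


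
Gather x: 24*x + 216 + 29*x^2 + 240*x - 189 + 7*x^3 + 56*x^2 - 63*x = 7*x^3 + 85*x^2 + 201*x + 27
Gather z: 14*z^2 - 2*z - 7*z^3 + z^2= -7*z^3 + 15*z^2 - 2*z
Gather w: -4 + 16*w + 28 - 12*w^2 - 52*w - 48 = -12*w^2 - 36*w - 24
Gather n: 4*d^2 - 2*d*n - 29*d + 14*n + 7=4*d^2 - 29*d + n*(14 - 2*d) + 7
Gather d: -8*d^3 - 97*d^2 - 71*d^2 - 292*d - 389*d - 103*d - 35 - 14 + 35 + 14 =-8*d^3 - 168*d^2 - 784*d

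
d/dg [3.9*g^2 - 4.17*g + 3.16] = 7.8*g - 4.17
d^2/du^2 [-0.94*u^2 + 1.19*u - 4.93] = -1.88000000000000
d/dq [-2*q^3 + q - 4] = 1 - 6*q^2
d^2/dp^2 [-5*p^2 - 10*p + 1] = -10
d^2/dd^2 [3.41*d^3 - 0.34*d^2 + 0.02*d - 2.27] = 20.46*d - 0.68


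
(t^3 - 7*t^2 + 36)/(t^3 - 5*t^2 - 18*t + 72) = (t + 2)/(t + 4)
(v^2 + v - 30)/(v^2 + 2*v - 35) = (v + 6)/(v + 7)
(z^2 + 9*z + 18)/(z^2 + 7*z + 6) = (z + 3)/(z + 1)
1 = 1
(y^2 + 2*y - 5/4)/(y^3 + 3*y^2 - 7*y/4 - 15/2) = (2*y - 1)/(2*y^2 + y - 6)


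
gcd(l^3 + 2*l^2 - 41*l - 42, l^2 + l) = l + 1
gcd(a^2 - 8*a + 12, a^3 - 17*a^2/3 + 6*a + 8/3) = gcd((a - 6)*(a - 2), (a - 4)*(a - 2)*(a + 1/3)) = a - 2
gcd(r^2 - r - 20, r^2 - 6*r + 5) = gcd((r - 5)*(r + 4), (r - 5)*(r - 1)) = r - 5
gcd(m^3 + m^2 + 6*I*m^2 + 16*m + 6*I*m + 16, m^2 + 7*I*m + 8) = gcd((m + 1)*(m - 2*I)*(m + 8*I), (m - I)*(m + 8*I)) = m + 8*I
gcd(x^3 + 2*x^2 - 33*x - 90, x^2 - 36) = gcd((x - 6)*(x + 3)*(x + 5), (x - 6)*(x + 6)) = x - 6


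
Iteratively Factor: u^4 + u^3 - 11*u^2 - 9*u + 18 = (u + 3)*(u^3 - 2*u^2 - 5*u + 6) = (u + 2)*(u + 3)*(u^2 - 4*u + 3) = (u - 3)*(u + 2)*(u + 3)*(u - 1)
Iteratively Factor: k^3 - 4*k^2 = (k)*(k^2 - 4*k) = k^2*(k - 4)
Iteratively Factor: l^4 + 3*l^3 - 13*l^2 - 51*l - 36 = (l - 4)*(l^3 + 7*l^2 + 15*l + 9) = (l - 4)*(l + 3)*(l^2 + 4*l + 3) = (l - 4)*(l + 3)^2*(l + 1)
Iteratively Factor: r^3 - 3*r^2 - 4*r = (r - 4)*(r^2 + r) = r*(r - 4)*(r + 1)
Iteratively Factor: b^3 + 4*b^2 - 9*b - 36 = (b + 4)*(b^2 - 9) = (b - 3)*(b + 4)*(b + 3)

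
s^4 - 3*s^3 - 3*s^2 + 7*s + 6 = (s - 3)*(s - 2)*(s + 1)^2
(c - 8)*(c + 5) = c^2 - 3*c - 40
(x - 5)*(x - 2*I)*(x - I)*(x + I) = x^4 - 5*x^3 - 2*I*x^3 + x^2 + 10*I*x^2 - 5*x - 2*I*x + 10*I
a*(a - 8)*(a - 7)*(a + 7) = a^4 - 8*a^3 - 49*a^2 + 392*a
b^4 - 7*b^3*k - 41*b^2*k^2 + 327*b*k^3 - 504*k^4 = (b - 8*k)*(b - 3*k)^2*(b + 7*k)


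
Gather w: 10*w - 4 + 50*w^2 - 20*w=50*w^2 - 10*w - 4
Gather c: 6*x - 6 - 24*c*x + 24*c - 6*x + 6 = c*(24 - 24*x)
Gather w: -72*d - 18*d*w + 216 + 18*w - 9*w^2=-72*d - 9*w^2 + w*(18 - 18*d) + 216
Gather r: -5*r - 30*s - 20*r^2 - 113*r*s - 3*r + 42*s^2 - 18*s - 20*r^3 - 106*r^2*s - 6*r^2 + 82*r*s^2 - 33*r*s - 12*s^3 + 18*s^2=-20*r^3 + r^2*(-106*s - 26) + r*(82*s^2 - 146*s - 8) - 12*s^3 + 60*s^2 - 48*s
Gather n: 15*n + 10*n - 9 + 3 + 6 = 25*n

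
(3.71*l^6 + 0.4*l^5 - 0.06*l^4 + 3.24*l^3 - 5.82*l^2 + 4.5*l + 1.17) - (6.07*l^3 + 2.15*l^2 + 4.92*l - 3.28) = 3.71*l^6 + 0.4*l^5 - 0.06*l^4 - 2.83*l^3 - 7.97*l^2 - 0.42*l + 4.45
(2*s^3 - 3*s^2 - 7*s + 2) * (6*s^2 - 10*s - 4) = 12*s^5 - 38*s^4 - 20*s^3 + 94*s^2 + 8*s - 8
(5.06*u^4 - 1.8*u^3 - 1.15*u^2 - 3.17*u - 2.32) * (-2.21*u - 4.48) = -11.1826*u^5 - 18.6908*u^4 + 10.6055*u^3 + 12.1577*u^2 + 19.3288*u + 10.3936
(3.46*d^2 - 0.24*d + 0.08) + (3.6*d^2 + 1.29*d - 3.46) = 7.06*d^2 + 1.05*d - 3.38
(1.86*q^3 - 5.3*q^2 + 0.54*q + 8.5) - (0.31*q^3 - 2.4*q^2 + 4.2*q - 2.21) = 1.55*q^3 - 2.9*q^2 - 3.66*q + 10.71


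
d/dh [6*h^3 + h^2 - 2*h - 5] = 18*h^2 + 2*h - 2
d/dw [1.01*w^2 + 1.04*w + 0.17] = 2.02*w + 1.04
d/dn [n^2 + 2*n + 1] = 2*n + 2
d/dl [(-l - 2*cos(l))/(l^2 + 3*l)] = (l*(l + 3)*(2*sin(l) - 1) + (l + 2*cos(l))*(2*l + 3))/(l^2*(l + 3)^2)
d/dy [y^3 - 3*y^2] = 3*y*(y - 2)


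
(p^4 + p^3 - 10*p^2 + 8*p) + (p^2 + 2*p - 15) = p^4 + p^3 - 9*p^2 + 10*p - 15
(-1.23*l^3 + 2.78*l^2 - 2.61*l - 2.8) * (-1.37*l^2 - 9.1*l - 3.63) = 1.6851*l^5 + 7.3844*l^4 - 17.2574*l^3 + 17.4956*l^2 + 34.9543*l + 10.164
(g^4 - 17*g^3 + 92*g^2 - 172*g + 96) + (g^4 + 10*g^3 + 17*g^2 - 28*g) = 2*g^4 - 7*g^3 + 109*g^2 - 200*g + 96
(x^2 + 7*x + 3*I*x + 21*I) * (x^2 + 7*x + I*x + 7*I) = x^4 + 14*x^3 + 4*I*x^3 + 46*x^2 + 56*I*x^2 - 42*x + 196*I*x - 147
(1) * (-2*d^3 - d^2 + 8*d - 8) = -2*d^3 - d^2 + 8*d - 8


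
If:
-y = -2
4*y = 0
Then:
No Solution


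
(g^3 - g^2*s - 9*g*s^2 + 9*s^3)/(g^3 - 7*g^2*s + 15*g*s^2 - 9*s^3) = (-g - 3*s)/(-g + 3*s)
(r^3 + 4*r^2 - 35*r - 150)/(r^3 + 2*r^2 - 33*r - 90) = (r + 5)/(r + 3)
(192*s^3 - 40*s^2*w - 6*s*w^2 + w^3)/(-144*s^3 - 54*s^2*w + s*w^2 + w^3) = (-4*s + w)/(3*s + w)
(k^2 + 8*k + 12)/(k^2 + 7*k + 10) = (k + 6)/(k + 5)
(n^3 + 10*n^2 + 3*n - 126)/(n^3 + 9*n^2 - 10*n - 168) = (n - 3)/(n - 4)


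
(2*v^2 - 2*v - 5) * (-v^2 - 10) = -2*v^4 + 2*v^3 - 15*v^2 + 20*v + 50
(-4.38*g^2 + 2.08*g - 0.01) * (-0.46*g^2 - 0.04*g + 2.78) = 2.0148*g^4 - 0.7816*g^3 - 12.255*g^2 + 5.7828*g - 0.0278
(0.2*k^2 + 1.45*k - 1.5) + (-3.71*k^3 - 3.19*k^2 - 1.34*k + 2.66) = -3.71*k^3 - 2.99*k^2 + 0.11*k + 1.16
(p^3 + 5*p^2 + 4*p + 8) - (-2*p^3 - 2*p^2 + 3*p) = 3*p^3 + 7*p^2 + p + 8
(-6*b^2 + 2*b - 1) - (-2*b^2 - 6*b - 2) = -4*b^2 + 8*b + 1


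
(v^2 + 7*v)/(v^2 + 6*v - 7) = v/(v - 1)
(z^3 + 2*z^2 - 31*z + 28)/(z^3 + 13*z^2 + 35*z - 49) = (z - 4)/(z + 7)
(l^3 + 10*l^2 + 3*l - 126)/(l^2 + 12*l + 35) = (l^2 + 3*l - 18)/(l + 5)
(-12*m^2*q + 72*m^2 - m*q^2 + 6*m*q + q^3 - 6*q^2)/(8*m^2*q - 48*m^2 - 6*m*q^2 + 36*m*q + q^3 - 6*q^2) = (3*m + q)/(-2*m + q)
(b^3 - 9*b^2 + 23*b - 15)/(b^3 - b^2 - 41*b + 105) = (b - 1)/(b + 7)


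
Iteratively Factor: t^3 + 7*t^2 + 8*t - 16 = (t + 4)*(t^2 + 3*t - 4) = (t + 4)^2*(t - 1)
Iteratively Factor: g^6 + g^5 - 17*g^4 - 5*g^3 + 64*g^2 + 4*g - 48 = (g - 3)*(g^5 + 4*g^4 - 5*g^3 - 20*g^2 + 4*g + 16) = (g - 3)*(g - 2)*(g^4 + 6*g^3 + 7*g^2 - 6*g - 8) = (g - 3)*(g - 2)*(g + 4)*(g^3 + 2*g^2 - g - 2) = (g - 3)*(g - 2)*(g + 1)*(g + 4)*(g^2 + g - 2) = (g - 3)*(g - 2)*(g + 1)*(g + 2)*(g + 4)*(g - 1)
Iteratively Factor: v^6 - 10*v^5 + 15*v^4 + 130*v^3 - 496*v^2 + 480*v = (v)*(v^5 - 10*v^4 + 15*v^3 + 130*v^2 - 496*v + 480) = v*(v - 2)*(v^4 - 8*v^3 - v^2 + 128*v - 240) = v*(v - 4)*(v - 2)*(v^3 - 4*v^2 - 17*v + 60) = v*(v - 4)*(v - 2)*(v + 4)*(v^2 - 8*v + 15) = v*(v - 4)*(v - 3)*(v - 2)*(v + 4)*(v - 5)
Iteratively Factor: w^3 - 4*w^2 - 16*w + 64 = (w + 4)*(w^2 - 8*w + 16) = (w - 4)*(w + 4)*(w - 4)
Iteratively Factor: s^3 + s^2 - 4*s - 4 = (s + 1)*(s^2 - 4) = (s - 2)*(s + 1)*(s + 2)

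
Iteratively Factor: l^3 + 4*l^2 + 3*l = (l + 3)*(l^2 + l) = l*(l + 3)*(l + 1)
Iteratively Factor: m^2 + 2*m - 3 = (m + 3)*(m - 1)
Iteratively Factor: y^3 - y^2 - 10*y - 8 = (y + 2)*(y^2 - 3*y - 4) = (y + 1)*(y + 2)*(y - 4)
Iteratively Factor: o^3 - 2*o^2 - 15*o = (o)*(o^2 - 2*o - 15) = o*(o - 5)*(o + 3)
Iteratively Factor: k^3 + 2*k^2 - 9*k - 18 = (k - 3)*(k^2 + 5*k + 6) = (k - 3)*(k + 3)*(k + 2)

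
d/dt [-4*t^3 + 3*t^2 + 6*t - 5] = -12*t^2 + 6*t + 6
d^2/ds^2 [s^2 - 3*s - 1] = 2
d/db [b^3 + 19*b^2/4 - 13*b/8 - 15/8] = 3*b^2 + 19*b/2 - 13/8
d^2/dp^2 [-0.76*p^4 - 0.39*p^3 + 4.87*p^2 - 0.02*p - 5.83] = -9.12*p^2 - 2.34*p + 9.74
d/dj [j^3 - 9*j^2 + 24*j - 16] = 3*j^2 - 18*j + 24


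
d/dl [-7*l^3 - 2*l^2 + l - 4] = -21*l^2 - 4*l + 1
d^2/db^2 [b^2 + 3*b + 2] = 2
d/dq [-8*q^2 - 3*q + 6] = -16*q - 3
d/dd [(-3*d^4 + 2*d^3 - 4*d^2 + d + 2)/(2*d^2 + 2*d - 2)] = (-6*d^5 - 7*d^4 + 16*d^3 - 11*d^2 + 4*d - 3)/(2*(d^4 + 2*d^3 - d^2 - 2*d + 1))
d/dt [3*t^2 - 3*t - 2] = 6*t - 3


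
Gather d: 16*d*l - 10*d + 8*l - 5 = d*(16*l - 10) + 8*l - 5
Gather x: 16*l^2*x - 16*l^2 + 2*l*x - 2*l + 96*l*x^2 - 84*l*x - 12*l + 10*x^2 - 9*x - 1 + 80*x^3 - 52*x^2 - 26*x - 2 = -16*l^2 - 14*l + 80*x^3 + x^2*(96*l - 42) + x*(16*l^2 - 82*l - 35) - 3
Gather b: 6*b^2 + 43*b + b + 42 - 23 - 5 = 6*b^2 + 44*b + 14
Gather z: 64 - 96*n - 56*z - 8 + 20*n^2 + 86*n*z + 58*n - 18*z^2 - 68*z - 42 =20*n^2 - 38*n - 18*z^2 + z*(86*n - 124) + 14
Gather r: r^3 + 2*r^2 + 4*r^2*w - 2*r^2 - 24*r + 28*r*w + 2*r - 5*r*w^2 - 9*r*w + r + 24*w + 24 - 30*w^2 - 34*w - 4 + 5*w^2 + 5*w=r^3 + 4*r^2*w + r*(-5*w^2 + 19*w - 21) - 25*w^2 - 5*w + 20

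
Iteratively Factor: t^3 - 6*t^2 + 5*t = (t - 1)*(t^2 - 5*t) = (t - 5)*(t - 1)*(t)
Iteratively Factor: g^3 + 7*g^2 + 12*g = (g + 3)*(g^2 + 4*g) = g*(g + 3)*(g + 4)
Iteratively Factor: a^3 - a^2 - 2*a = (a + 1)*(a^2 - 2*a) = (a - 2)*(a + 1)*(a)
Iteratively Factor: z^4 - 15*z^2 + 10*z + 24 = (z - 3)*(z^3 + 3*z^2 - 6*z - 8) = (z - 3)*(z + 4)*(z^2 - z - 2) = (z - 3)*(z - 2)*(z + 4)*(z + 1)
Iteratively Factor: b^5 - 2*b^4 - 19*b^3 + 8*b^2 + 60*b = (b - 5)*(b^4 + 3*b^3 - 4*b^2 - 12*b) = b*(b - 5)*(b^3 + 3*b^2 - 4*b - 12) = b*(b - 5)*(b + 3)*(b^2 - 4) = b*(b - 5)*(b + 2)*(b + 3)*(b - 2)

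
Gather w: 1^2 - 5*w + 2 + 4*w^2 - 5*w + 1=4*w^2 - 10*w + 4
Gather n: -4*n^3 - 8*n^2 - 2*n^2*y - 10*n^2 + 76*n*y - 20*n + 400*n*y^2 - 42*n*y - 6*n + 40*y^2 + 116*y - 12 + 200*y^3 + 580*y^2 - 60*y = -4*n^3 + n^2*(-2*y - 18) + n*(400*y^2 + 34*y - 26) + 200*y^3 + 620*y^2 + 56*y - 12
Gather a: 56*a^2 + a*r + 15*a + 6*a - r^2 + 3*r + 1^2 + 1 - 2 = 56*a^2 + a*(r + 21) - r^2 + 3*r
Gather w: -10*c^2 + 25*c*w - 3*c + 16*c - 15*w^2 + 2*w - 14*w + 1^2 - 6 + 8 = -10*c^2 + 13*c - 15*w^2 + w*(25*c - 12) + 3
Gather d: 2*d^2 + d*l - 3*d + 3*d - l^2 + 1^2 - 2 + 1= 2*d^2 + d*l - l^2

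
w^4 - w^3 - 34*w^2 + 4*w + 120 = (w - 6)*(w - 2)*(w + 2)*(w + 5)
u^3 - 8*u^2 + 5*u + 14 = (u - 7)*(u - 2)*(u + 1)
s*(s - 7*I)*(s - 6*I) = s^3 - 13*I*s^2 - 42*s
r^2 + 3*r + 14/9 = (r + 2/3)*(r + 7/3)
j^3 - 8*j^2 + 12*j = j*(j - 6)*(j - 2)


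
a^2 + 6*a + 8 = (a + 2)*(a + 4)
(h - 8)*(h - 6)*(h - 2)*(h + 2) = h^4 - 14*h^3 + 44*h^2 + 56*h - 192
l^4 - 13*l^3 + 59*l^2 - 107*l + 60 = (l - 5)*(l - 4)*(l - 3)*(l - 1)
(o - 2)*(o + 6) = o^2 + 4*o - 12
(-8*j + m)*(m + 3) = -8*j*m - 24*j + m^2 + 3*m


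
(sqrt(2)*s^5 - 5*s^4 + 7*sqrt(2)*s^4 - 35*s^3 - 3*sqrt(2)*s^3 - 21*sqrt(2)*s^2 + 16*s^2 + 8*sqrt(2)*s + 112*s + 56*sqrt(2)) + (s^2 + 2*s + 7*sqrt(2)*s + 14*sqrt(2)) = sqrt(2)*s^5 - 5*s^4 + 7*sqrt(2)*s^4 - 35*s^3 - 3*sqrt(2)*s^3 - 21*sqrt(2)*s^2 + 17*s^2 + 15*sqrt(2)*s + 114*s + 70*sqrt(2)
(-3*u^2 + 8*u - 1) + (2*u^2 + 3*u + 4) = -u^2 + 11*u + 3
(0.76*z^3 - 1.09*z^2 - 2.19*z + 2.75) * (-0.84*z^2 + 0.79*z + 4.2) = -0.6384*z^5 + 1.516*z^4 + 4.1705*z^3 - 8.6181*z^2 - 7.0255*z + 11.55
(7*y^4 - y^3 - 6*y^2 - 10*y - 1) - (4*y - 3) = 7*y^4 - y^3 - 6*y^2 - 14*y + 2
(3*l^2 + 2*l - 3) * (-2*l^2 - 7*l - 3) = -6*l^4 - 25*l^3 - 17*l^2 + 15*l + 9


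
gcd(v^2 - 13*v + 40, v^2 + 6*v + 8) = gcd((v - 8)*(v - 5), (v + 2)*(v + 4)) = 1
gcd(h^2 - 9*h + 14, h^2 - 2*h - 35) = h - 7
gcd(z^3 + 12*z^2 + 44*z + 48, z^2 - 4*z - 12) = z + 2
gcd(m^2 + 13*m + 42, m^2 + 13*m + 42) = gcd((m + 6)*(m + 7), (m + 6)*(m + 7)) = m^2 + 13*m + 42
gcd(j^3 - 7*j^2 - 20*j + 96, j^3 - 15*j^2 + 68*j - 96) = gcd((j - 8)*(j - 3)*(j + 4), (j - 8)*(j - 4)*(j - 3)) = j^2 - 11*j + 24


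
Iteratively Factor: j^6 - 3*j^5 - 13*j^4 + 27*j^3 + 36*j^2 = (j + 3)*(j^5 - 6*j^4 + 5*j^3 + 12*j^2) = (j - 3)*(j + 3)*(j^4 - 3*j^3 - 4*j^2) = (j - 3)*(j + 1)*(j + 3)*(j^3 - 4*j^2) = (j - 4)*(j - 3)*(j + 1)*(j + 3)*(j^2) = j*(j - 4)*(j - 3)*(j + 1)*(j + 3)*(j)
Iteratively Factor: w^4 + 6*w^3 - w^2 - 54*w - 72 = (w + 3)*(w^3 + 3*w^2 - 10*w - 24) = (w - 3)*(w + 3)*(w^2 + 6*w + 8) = (w - 3)*(w + 3)*(w + 4)*(w + 2)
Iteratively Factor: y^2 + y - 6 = (y - 2)*(y + 3)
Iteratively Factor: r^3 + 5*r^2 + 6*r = (r)*(r^2 + 5*r + 6) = r*(r + 2)*(r + 3)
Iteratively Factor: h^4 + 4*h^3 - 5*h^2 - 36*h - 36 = (h + 2)*(h^3 + 2*h^2 - 9*h - 18) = (h + 2)*(h + 3)*(h^2 - h - 6) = (h + 2)^2*(h + 3)*(h - 3)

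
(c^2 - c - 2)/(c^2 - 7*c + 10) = (c + 1)/(c - 5)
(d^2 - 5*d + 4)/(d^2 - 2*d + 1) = (d - 4)/(d - 1)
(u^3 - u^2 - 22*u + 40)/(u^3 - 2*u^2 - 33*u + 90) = (u^3 - u^2 - 22*u + 40)/(u^3 - 2*u^2 - 33*u + 90)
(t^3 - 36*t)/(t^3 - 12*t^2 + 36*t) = (t + 6)/(t - 6)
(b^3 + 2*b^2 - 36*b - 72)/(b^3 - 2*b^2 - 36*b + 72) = (b + 2)/(b - 2)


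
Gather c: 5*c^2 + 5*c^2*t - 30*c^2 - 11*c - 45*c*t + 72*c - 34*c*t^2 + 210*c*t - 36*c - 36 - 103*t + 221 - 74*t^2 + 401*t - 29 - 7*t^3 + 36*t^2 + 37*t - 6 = c^2*(5*t - 25) + c*(-34*t^2 + 165*t + 25) - 7*t^3 - 38*t^2 + 335*t + 150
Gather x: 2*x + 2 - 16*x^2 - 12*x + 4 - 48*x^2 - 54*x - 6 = -64*x^2 - 64*x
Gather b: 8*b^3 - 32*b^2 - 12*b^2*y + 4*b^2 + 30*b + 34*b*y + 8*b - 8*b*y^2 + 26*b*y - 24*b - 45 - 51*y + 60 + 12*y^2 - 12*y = 8*b^3 + b^2*(-12*y - 28) + b*(-8*y^2 + 60*y + 14) + 12*y^2 - 63*y + 15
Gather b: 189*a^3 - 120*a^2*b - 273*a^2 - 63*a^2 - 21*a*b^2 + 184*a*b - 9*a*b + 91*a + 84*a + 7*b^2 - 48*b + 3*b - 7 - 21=189*a^3 - 336*a^2 + 175*a + b^2*(7 - 21*a) + b*(-120*a^2 + 175*a - 45) - 28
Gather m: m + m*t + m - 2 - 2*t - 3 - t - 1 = m*(t + 2) - 3*t - 6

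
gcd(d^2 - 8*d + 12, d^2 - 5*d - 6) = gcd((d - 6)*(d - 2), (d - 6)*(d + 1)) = d - 6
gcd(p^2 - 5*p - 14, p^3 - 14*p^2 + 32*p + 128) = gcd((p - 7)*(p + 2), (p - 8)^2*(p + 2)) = p + 2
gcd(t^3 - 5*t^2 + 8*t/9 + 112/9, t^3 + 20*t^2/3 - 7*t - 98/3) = t - 7/3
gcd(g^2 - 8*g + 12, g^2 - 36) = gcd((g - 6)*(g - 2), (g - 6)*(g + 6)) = g - 6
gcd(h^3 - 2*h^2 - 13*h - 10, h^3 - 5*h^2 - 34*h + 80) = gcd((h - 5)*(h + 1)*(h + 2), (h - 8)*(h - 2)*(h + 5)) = 1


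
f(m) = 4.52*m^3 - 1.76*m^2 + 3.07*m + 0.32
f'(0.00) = 3.07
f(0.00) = 0.32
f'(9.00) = 1069.75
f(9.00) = 3180.47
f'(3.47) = 154.13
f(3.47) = 178.64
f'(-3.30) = 162.35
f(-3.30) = -191.41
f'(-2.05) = 67.27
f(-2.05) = -52.31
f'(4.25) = 233.04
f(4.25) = 328.56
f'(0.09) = 2.86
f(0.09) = 0.59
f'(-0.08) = 3.44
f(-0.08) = 0.06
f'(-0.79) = 14.31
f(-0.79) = -5.43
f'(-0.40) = 6.65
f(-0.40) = -1.48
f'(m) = 13.56*m^2 - 3.52*m + 3.07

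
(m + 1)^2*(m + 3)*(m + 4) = m^4 + 9*m^3 + 27*m^2 + 31*m + 12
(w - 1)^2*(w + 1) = w^3 - w^2 - w + 1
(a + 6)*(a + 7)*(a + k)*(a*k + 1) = a^4*k + a^3*k^2 + 13*a^3*k + a^3 + 13*a^2*k^2 + 43*a^2*k + 13*a^2 + 42*a*k^2 + 13*a*k + 42*a + 42*k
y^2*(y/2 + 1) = y^3/2 + y^2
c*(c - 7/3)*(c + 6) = c^3 + 11*c^2/3 - 14*c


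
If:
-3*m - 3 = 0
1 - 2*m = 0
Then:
No Solution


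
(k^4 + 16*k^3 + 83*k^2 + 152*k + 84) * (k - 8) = k^5 + 8*k^4 - 45*k^3 - 512*k^2 - 1132*k - 672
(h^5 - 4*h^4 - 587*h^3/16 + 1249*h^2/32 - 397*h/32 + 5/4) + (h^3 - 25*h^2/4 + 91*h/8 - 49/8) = h^5 - 4*h^4 - 571*h^3/16 + 1049*h^2/32 - 33*h/32 - 39/8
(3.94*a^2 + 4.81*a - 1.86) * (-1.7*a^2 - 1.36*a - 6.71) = -6.698*a^4 - 13.5354*a^3 - 29.817*a^2 - 29.7455*a + 12.4806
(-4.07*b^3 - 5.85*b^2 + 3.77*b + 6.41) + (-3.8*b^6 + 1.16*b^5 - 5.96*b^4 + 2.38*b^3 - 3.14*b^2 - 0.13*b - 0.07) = -3.8*b^6 + 1.16*b^5 - 5.96*b^4 - 1.69*b^3 - 8.99*b^2 + 3.64*b + 6.34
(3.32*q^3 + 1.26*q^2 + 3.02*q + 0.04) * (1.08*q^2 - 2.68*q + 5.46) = 3.5856*q^5 - 7.5368*q^4 + 18.012*q^3 - 1.1708*q^2 + 16.382*q + 0.2184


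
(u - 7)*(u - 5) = u^2 - 12*u + 35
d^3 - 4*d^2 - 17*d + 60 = (d - 5)*(d - 3)*(d + 4)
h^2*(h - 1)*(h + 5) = h^4 + 4*h^3 - 5*h^2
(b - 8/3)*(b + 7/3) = b^2 - b/3 - 56/9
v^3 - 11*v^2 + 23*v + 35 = (v - 7)*(v - 5)*(v + 1)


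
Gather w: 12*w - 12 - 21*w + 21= 9 - 9*w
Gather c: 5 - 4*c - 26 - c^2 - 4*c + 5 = -c^2 - 8*c - 16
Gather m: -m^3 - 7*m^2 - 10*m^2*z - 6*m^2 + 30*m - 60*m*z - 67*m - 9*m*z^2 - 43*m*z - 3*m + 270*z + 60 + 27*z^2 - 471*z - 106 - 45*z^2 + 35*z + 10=-m^3 + m^2*(-10*z - 13) + m*(-9*z^2 - 103*z - 40) - 18*z^2 - 166*z - 36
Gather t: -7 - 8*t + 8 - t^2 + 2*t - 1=-t^2 - 6*t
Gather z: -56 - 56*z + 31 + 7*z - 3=-49*z - 28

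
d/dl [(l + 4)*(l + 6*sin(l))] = l + (l + 4)*(6*cos(l) + 1) + 6*sin(l)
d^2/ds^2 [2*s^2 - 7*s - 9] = 4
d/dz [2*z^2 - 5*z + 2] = 4*z - 5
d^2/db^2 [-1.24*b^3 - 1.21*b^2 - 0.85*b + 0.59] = -7.44*b - 2.42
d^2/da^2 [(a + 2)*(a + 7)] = 2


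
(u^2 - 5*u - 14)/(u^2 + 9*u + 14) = (u - 7)/(u + 7)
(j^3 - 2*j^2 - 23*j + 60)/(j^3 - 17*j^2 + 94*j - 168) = (j^2 + 2*j - 15)/(j^2 - 13*j + 42)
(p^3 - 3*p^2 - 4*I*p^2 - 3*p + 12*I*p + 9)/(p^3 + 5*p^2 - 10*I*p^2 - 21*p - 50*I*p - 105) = (p^2 - p*(3 + I) + 3*I)/(p^2 + p*(5 - 7*I) - 35*I)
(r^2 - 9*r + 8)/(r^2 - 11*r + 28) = (r^2 - 9*r + 8)/(r^2 - 11*r + 28)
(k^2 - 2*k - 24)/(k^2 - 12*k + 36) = (k + 4)/(k - 6)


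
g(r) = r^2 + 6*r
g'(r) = 2*r + 6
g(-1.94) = -7.88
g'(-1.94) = 2.12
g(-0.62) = -3.34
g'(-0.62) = 4.76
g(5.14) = 57.26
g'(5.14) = 16.28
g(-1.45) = -6.60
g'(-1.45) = 3.10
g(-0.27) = -1.55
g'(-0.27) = 5.46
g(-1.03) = -5.12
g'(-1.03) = 3.94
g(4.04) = 40.56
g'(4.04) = 14.08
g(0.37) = 2.36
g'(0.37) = 6.74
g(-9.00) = 27.00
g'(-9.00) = -12.00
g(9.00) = 135.00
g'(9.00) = 24.00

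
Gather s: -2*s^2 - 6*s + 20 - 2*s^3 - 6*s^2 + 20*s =-2*s^3 - 8*s^2 + 14*s + 20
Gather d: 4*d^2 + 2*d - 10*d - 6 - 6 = 4*d^2 - 8*d - 12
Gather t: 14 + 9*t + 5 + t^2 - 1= t^2 + 9*t + 18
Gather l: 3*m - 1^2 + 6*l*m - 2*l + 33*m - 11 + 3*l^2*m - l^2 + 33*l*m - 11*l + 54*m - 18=l^2*(3*m - 1) + l*(39*m - 13) + 90*m - 30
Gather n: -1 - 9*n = -9*n - 1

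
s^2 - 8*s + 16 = (s - 4)^2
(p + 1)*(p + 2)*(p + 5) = p^3 + 8*p^2 + 17*p + 10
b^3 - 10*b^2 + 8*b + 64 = (b - 8)*(b - 4)*(b + 2)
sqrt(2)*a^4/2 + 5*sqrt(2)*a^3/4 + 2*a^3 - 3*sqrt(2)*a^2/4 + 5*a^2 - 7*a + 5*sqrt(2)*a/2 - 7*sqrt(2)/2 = (a - 1)*(a + 7/2)*(a + sqrt(2))*(sqrt(2)*a/2 + 1)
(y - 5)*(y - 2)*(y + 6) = y^3 - y^2 - 32*y + 60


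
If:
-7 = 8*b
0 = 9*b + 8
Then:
No Solution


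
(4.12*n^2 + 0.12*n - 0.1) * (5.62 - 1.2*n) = -4.944*n^3 + 23.0104*n^2 + 0.7944*n - 0.562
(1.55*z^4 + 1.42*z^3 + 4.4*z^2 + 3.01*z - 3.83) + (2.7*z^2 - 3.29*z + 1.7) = 1.55*z^4 + 1.42*z^3 + 7.1*z^2 - 0.28*z - 2.13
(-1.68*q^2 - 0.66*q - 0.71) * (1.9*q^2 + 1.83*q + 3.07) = -3.192*q^4 - 4.3284*q^3 - 7.7144*q^2 - 3.3255*q - 2.1797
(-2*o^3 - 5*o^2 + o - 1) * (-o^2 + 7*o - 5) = 2*o^5 - 9*o^4 - 26*o^3 + 33*o^2 - 12*o + 5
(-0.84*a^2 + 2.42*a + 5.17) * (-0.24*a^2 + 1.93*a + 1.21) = 0.2016*a^4 - 2.202*a^3 + 2.4134*a^2 + 12.9063*a + 6.2557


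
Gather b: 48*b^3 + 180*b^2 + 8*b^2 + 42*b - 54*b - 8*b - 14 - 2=48*b^3 + 188*b^2 - 20*b - 16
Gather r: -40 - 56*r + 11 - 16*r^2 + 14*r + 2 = -16*r^2 - 42*r - 27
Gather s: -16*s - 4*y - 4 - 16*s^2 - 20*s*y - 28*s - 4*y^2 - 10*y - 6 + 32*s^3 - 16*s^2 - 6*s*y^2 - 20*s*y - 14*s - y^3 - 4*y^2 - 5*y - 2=32*s^3 - 32*s^2 + s*(-6*y^2 - 40*y - 58) - y^3 - 8*y^2 - 19*y - 12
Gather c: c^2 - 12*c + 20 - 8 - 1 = c^2 - 12*c + 11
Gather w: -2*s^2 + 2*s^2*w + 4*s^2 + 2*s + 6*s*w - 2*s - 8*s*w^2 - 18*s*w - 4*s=2*s^2 - 8*s*w^2 - 4*s + w*(2*s^2 - 12*s)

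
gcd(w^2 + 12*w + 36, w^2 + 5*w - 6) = w + 6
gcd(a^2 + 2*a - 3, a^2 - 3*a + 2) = a - 1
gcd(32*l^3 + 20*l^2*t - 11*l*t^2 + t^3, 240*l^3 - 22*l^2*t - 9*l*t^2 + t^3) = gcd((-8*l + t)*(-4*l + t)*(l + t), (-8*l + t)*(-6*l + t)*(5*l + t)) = -8*l + t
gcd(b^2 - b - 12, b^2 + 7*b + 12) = b + 3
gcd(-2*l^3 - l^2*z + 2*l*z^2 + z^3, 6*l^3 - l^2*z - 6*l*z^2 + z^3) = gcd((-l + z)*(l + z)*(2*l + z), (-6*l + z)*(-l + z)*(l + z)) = -l^2 + z^2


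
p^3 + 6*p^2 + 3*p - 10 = (p - 1)*(p + 2)*(p + 5)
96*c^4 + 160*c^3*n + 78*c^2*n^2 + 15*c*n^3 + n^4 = (c + n)*(4*c + n)^2*(6*c + n)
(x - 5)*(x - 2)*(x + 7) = x^3 - 39*x + 70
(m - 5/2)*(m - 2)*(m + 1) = m^3 - 7*m^2/2 + m/2 + 5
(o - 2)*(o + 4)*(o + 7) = o^3 + 9*o^2 + 6*o - 56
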